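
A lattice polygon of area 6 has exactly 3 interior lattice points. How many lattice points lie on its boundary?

8

Pick's theorem gives A = I + B/2 − 1, so B = 2(A − I + 1) = 2(6 − 3 + 1) = 8.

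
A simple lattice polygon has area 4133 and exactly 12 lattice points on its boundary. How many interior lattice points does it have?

From Pick's theorem, I = A − B/2 + 1 = 4133 − 12/2 + 1 = 4128.

4128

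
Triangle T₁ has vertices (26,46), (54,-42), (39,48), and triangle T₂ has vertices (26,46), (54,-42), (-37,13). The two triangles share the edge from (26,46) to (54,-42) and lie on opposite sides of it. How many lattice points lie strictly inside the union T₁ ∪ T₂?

The union is the simple quadrilateral with vertices (26,46), (39,48), (54,-42), (-37,13) in order.
Using the shoelace formula, 2A = |[26·48 − 39·46] + [39·(-42) − 54·48] + [54·13 − (-37)·(-42)] + [(-37)·46 − 26·13]| = 7668, so the area is 3834.
Summing gcd(|Δx|,|Δy|) over the edges gives the boundary count: gcd(13,2) + gcd(15,90) + gcd(91,55) + gcd(63,33) = 1+15+1+3 = 20.
By Pick's theorem I = A − B/2 + 1 = 3834 − 20/2 + 1 = 3825.

3825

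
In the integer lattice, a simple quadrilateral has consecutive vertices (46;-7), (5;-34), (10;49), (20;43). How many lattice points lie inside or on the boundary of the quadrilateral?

1810

The shoelace formula gives twice the area as |(46·(-34) − 5·(-7)) + (5·49 − 10·(-34)) + (10·43 − 20·49) + (20·(-7) − 46·43)| = 3612, so the area is 1806.
Along each edge there are gcd(|Δx|,|Δy|)+1 lattice points, so counting each shared vertex once the boundary has gcd(41,27) + gcd(5,83) + gcd(10,6) + gcd(26,50) = 1+1+2+2 = 6.
Pick's theorem gives I = A − B/2 + 1 = 1806 − 6/2 + 1 = 1804, so the closed region contains I + B = 1804 + 6 = 1810 lattice points.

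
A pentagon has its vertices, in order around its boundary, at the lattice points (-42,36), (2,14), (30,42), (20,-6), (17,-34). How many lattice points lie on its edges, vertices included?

54

Along each edge there are gcd(|Δx|,|Δy|)+1 lattice points, so counting each shared vertex once the boundary has gcd(44,22) + gcd(28,28) + gcd(10,48) + gcd(3,28) + gcd(59,70) = 22+28+2+1+1 = 54.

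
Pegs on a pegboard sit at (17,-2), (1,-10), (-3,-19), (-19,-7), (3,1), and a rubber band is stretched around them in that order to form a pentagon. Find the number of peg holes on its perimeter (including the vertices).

Summing gcd(|Δx|,|Δy|) over the edges gives the boundary count: gcd(16,8) + gcd(4,9) + gcd(16,12) + gcd(22,8) + gcd(14,3) = 8+1+4+2+1 = 16.

16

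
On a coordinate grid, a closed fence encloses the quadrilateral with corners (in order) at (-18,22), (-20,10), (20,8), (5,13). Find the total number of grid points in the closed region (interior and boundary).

Using the shoelace formula, 2A = |[(-18)·10 − (-20)·22] + [(-20)·8 − 20·10] + [20·13 − 5·8] + [5·22 − (-18)·13]| = 464, so the area is 232.
Summing gcd(|Δx|,|Δy|) over the edges gives the boundary count: gcd(2,12) + gcd(40,2) + gcd(15,5) + gcd(23,9) = 2+2+5+1 = 10.
Pick's theorem gives I = A − B/2 + 1 = 232 − 10/2 + 1 = 228, so the closed region contains I + B = 228 + 10 = 238 lattice points.

238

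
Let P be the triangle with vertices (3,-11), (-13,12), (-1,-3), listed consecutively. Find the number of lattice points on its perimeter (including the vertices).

Along each edge there are gcd(|Δx|,|Δy|)+1 lattice points, so counting each shared vertex once the boundary has gcd(16,23) + gcd(12,15) + gcd(4,8) = 1+3+4 = 8.

8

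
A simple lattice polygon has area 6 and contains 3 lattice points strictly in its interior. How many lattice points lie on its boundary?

Pick's theorem gives A = I + B/2 − 1, so B = 2(A − I + 1) = 2(6 − 3 + 1) = 8.

8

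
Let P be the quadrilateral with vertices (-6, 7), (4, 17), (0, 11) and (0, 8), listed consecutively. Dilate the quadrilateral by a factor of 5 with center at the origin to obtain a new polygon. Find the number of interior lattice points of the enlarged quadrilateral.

Using the shoelace formula, 2A = |[(-6)·17 − 4·7] + [4·11 − 0·17] + [0·8 − 0·11] + [0·7 − (-6)·8]| = 38, so the area is 19.
Along each edge there are gcd(|Δx|,|Δy|)+1 lattice points, so counting each shared vertex once the boundary has gcd(10,10) + gcd(4,6) + gcd(0,3) + gcd(6,1) = 10+2+3+1 = 16.
Scaling by 5 multiplies the area by 5² = 25 (so the new area is 475) and multiplies the boundary lattice-point count by 5, giving 80.
By Pick's theorem, the interior count of the dilated polygon is 475 − 80/2 + 1 = 436.

436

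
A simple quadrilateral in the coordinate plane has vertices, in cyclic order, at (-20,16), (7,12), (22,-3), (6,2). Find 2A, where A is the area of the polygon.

By the shoelace formula, twice the signed area is |((-20)·12 − 7·16) + (7·(-3) − 22·12) + (22·2 − 6·(-3)) + (6·16 − (-20)·2)| = 439, so the area is 439/2.

439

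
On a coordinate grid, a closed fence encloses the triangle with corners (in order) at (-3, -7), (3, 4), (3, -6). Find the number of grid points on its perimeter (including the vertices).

12

Along each edge there are gcd(|Δx|,|Δy|)+1 lattice points, so counting each shared vertex once the boundary has gcd(6,11) + gcd(0,10) + gcd(6,1) = 1+10+1 = 12.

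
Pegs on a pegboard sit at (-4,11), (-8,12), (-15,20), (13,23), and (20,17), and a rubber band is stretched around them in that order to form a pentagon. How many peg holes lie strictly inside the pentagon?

244

The shoelace formula gives twice the area as |((-4)·12 − (-8)·11) + ((-8)·20 − (-15)·12) + ((-15)·23 − 13·20) + (13·17 − 20·23) + (20·11 − (-4)·17)| = 496, so the area is 248.
The number of boundary lattice points is Σ gcd(|Δx|,|Δy|) = gcd(4,1) + gcd(7,8) + gcd(28,3) + gcd(7,6) + gcd(24,6) = 1+1+1+1+6 = 10.
By Pick's theorem A = I + B/2 − 1, so I = 248 − 10/2 + 1 = 244.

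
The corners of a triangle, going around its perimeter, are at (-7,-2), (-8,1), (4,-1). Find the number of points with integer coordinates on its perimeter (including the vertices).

Along each edge there are gcd(|Δx|,|Δy|)+1 lattice points, so counting each shared vertex once the boundary has gcd(1,3) + gcd(12,2) + gcd(11,1) = 1+2+1 = 4.

4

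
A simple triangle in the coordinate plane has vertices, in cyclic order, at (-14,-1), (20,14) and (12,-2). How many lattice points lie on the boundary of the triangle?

10

Along each edge there are gcd(|Δx|,|Δy|)+1 lattice points, so counting each shared vertex once the boundary has gcd(34,15) + gcd(8,16) + gcd(26,1) = 1+8+1 = 10.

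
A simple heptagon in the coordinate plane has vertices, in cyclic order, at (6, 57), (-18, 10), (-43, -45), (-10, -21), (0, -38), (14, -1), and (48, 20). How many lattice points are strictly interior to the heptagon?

3312

By the shoelace formula, twice the signed area is |[6·10 − (-18)·57] + [(-18)·(-45) − (-43)·10] + [(-43)·(-21) − (-10)·(-45)] + [(-10)·(-38) − 0·(-21)] + [0·(-1) − 14·(-38)] + [14·20 − 48·(-1)] + [48·57 − 6·20]| = 6635, so the area is 6635/2.
Along each edge there are gcd(|Δx|,|Δy|)+1 lattice points, so counting each shared vertex once the boundary has gcd(24,47) + gcd(25,55) + gcd(33,24) + gcd(10,17) + gcd(14,37) + gcd(34,21) + gcd(42,37) = 1+5+3+1+1+1+1 = 13.
Pick's theorem gives I = A − B/2 + 1 = 6635/2 − 13/2 + 1 = 3312.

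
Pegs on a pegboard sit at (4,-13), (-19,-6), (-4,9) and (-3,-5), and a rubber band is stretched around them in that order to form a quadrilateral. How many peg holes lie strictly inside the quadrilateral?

Using the shoelace formula, 2A = |(4·(-6) − (-19)·(-13)) + ((-19)·9 − (-4)·(-6)) + ((-4)·(-5) − (-3)·9) + ((-3)·(-13) − 4·(-5))| = 360, so the area is 180.
Summing gcd(|Δx|,|Δy|) over the edges gives the boundary count: gcd(23,7) + gcd(15,15) + gcd(1,14) + gcd(7,8) = 1+15+1+1 = 18.
Pick's theorem gives I = A − B/2 + 1 = 180 − 18/2 + 1 = 172.

172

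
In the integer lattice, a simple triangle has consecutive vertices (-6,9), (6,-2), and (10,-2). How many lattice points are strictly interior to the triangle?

20

By the shoelace formula, twice the signed area is |[(-6)·(-2) − 6·9] + [6·(-2) − 10·(-2)] + [10·9 − (-6)·(-2)]| = 44, so the area is 22.
Along each edge there are gcd(|Δx|,|Δy|)+1 lattice points, so counting each shared vertex once the boundary has gcd(12,11) + gcd(4,0) + gcd(16,11) = 1+4+1 = 6.
Pick's theorem gives I = A − B/2 + 1 = 22 − 6/2 + 1 = 20.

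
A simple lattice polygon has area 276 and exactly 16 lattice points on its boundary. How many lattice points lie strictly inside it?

Pick's theorem A = I + B/2 − 1 rearranges to I = A − B/2 + 1 = 276 − 16/2 + 1 = 269.

269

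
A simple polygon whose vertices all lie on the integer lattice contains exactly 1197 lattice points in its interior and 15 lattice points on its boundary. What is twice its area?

By Pick's theorem, A = I + B/2 − 1 = 1197 + 15/2 − 1 = 2407/2.
Hence 2A = 2407.

2407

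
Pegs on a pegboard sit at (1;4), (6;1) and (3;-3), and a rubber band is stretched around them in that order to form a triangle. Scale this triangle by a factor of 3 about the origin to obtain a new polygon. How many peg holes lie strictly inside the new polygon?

127

By the shoelace formula, twice the signed area is |(1·1 − 6·4) + (6·(-3) − 3·1) + (3·4 − 1·(-3))| = 29, so the area is 29/2.
Along each edge there are gcd(|Δx|,|Δy|)+1 lattice points, so counting each shared vertex once the boundary has gcd(5,3) + gcd(3,4) + gcd(2,7) = 1+1+1 = 3.
Scaling by 3 multiplies the area by 3² = 9 (so the new area is 261/2) and multiplies the boundary lattice-point count by 3, giving 9.
By Pick's theorem, the interior count of the dilated polygon is 261/2 − 9/2 + 1 = 127.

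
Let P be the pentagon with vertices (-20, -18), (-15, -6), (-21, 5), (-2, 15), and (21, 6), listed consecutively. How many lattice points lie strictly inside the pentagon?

The shoelace formula gives twice the area as |[(-20)·(-6) − (-15)·(-18)] + [(-15)·5 − (-21)·(-6)] + [(-21)·15 − (-2)·5] + [(-2)·6 − 21·15] + [21·(-18) − (-20)·6]| = 1241, so the area is 620.5.
Along each edge there are gcd(|Δx|,|Δy|)+1 lattice points, so counting each shared vertex once the boundary has gcd(5,12) + gcd(6,11) + gcd(19,10) + gcd(23,9) + gcd(41,24) = 1+1+1+1+1 = 5.
Pick's theorem gives I = A − B/2 + 1 = 620.5 − 5/2 + 1 = 619.

619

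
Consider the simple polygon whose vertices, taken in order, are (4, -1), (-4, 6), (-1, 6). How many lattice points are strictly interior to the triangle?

9

The shoelace formula gives twice the area as |(4·6 − (-4)·(-1)) + ((-4)·6 − (-1)·6) + ((-1)·(-1) − 4·6)| = 21, so the area is 21/2.
The number of boundary lattice points is Σ gcd(|Δx|,|Δy|) = gcd(8,7) + gcd(3,0) + gcd(5,7) = 1+3+1 = 5.
By Pick's theorem A = I + B/2 − 1, so I = 21/2 − 5/2 + 1 = 9.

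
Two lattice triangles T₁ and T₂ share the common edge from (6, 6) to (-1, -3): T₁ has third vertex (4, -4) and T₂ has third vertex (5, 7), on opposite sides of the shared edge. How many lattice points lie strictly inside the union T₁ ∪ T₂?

32

The union is the simple quadrilateral with vertices (6, 6), (4, -4), (-1, -3), (5, 7) in order.
Using the shoelace formula, 2A = |[6·(-4) − 4·6] + [4·(-3) − (-1)·(-4)] + [(-1)·7 − 5·(-3)] + [5·6 − 6·7]| = 68, so the area is 34.
Along each edge there are gcd(|Δx|,|Δy|)+1 lattice points, so counting each shared vertex once the boundary has gcd(2,10) + gcd(5,1) + gcd(6,10) + gcd(1,1) = 2+1+2+1 = 6.
By Pick's theorem I = A − B/2 + 1 = 34 − 6/2 + 1 = 32.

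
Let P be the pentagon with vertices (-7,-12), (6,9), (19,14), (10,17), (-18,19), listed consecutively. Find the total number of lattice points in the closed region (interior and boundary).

Using the shoelace formula, 2A = |[(-7)·9 − 6·(-12)] + [6·14 − 19·9] + [19·17 − 10·14] + [10·19 − (-18)·17] + [(-18)·(-12) − (-7)·19]| = 950, so the area is 475.
The number of boundary lattice points is Σ gcd(|Δx|,|Δy|) = gcd(13,21) + gcd(13,5) + gcd(9,3) + gcd(28,2) + gcd(11,31) = 1+1+3+2+1 = 8.
Pick's theorem gives I = A − B/2 + 1 = 475 − 8/2 + 1 = 472, so the closed region contains I + B = 472 + 8 = 480 lattice points.

480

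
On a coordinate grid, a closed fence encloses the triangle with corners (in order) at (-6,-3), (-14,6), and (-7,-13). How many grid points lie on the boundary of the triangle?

3

Summing gcd(|Δx|,|Δy|) over the edges gives the boundary count: gcd(8,9) + gcd(7,19) + gcd(1,10) = 1+1+1 = 3.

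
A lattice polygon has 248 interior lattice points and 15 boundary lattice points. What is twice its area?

By Pick's theorem, A = I + B/2 − 1 = 248 + 15/2 − 1 = 509/2.
Hence 2A = 509.

509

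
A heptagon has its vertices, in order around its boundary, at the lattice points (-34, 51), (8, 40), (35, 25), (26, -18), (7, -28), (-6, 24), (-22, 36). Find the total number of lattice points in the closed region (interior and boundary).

2232

The shoelace formula gives twice the area as |((-34)·40 − 8·51) + (8·25 − 35·40) + (35·(-18) − 26·25) + (26·(-28) − 7·(-18)) + (7·24 − (-6)·(-28)) + ((-6)·36 − (-22)·24) + ((-22)·51 − (-34)·36)| = 4436, so the area is 2218.
Along each edge there are gcd(|Δx|,|Δy|)+1 lattice points, so counting each shared vertex once the boundary has gcd(42,11) + gcd(27,15) + gcd(9,43) + gcd(19,10) + gcd(13,52) + gcd(16,12) + gcd(12,15) = 1+3+1+1+13+4+3 = 26.
Pick's theorem gives I = A − B/2 + 1 = 2218 − 26/2 + 1 = 2206, so the closed region contains I + B = 2206 + 26 = 2232 lattice points.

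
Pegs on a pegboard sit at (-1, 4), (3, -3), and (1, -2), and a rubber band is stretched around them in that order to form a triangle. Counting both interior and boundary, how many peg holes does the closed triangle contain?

Using the shoelace formula, 2A = |[(-1)·(-3) − 3·4] + [3·(-2) − 1·(-3)] + [1·4 − (-1)·(-2)]| = 10, so the area is 5.
Summing gcd(|Δx|,|Δy|) over the edges gives the boundary count: gcd(4,7) + gcd(2,1) + gcd(2,6) = 1+1+2 = 4.
Pick's theorem gives I = A − B/2 + 1 = 5 − 4/2 + 1 = 4, so the closed region contains I + B = 4 + 4 = 8 lattice points.

8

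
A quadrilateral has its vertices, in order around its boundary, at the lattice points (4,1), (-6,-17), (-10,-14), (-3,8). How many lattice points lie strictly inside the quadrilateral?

148

By the shoelace formula, twice the signed area is |(4·(-17) − (-6)·1) + ((-6)·(-14) − (-10)·(-17)) + ((-10)·8 − (-3)·(-14)) + ((-3)·1 − 4·8)| = 305, so the area is 152.5.
Summing gcd(|Δx|,|Δy|) over the edges gives the boundary count: gcd(10,18) + gcd(4,3) + gcd(7,22) + gcd(7,7) = 2+1+1+7 = 11.
Pick's theorem gives I = A − B/2 + 1 = 152.5 − 11/2 + 1 = 148.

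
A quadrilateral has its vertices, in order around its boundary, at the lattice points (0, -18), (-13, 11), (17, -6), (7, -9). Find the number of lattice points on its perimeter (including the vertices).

4

The number of boundary lattice points is Σ gcd(|Δx|,|Δy|) = gcd(13,29) + gcd(30,17) + gcd(10,3) + gcd(7,9) = 1+1+1+1 = 4.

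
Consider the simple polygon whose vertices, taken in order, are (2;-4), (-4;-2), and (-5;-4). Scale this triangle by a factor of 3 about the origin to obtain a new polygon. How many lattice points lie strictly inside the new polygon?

49

The shoelace formula gives twice the area as |[2·(-2) − (-4)·(-4)] + [(-4)·(-4) − (-5)·(-2)] + [(-5)·(-4) − 2·(-4)]| = 14, so the area is 7.
Summing gcd(|Δx|,|Δy|) over the edges gives the boundary count: gcd(6,2) + gcd(1,2) + gcd(7,0) = 2+1+7 = 10.
Scaling by 3 multiplies the area by 3² = 9 (so the new area is 63) and multiplies the boundary lattice-point count by 3, giving 30.
By Pick's theorem, the interior count of the dilated polygon is 63 − 30/2 + 1 = 49.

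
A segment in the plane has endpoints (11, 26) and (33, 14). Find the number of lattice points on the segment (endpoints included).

3

The number of lattice points on a segment between lattice points is gcd(|Δx|,|Δy|) + 1 = gcd(22,12) + 1 = 2 + 1 = 3.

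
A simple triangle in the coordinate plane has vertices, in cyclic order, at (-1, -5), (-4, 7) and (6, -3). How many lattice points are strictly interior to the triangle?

By the shoelace formula, twice the signed area is |((-1)·7 − (-4)·(-5)) + ((-4)·(-3) − 6·7) + (6·(-5) − (-1)·(-3))| = 90, so the area is 45.
Along each edge there are gcd(|Δx|,|Δy|)+1 lattice points, so counting each shared vertex once the boundary has gcd(3,12) + gcd(10,10) + gcd(7,2) = 3+10+1 = 14.
By Pick's theorem A = I + B/2 − 1, so I = 45 − 14/2 + 1 = 39.

39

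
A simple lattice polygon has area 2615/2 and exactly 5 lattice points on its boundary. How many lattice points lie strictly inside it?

From Pick's theorem, I = A − B/2 + 1 = 2615/2 − 5/2 + 1 = 1306.

1306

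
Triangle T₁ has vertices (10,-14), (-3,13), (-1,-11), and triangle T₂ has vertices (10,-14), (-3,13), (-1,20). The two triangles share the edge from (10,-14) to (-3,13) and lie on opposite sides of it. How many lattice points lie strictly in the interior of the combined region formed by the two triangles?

200

The union is the simple quadrilateral with vertices (10,-14), (-1,-11), (-3,13), (-1,20) in order.
Using the shoelace formula, 2A = |(10·(-11) − (-1)·(-14)) + ((-1)·13 − (-3)·(-11)) + ((-3)·20 − (-1)·13) + ((-1)·(-14) − 10·20)| = 403, so the area is 201.5.
The number of boundary lattice points is Σ gcd(|Δx|,|Δy|) = gcd(11,3) + gcd(2,24) + gcd(2,7) + gcd(11,34) = 1+2+1+1 = 5.
By Pick's theorem I = A − B/2 + 1 = 201.5 − 5/2 + 1 = 200.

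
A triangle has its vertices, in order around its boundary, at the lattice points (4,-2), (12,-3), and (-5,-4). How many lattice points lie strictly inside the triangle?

By the shoelace formula, twice the signed area is |(4·(-3) − 12·(-2)) + (12·(-4) − (-5)·(-3)) + ((-5)·(-2) − 4·(-4))| = 25, so the area is 12.5.
Summing gcd(|Δx|,|Δy|) over the edges gives the boundary count: gcd(8,1) + gcd(17,1) + gcd(9,2) = 1+1+1 = 3.
Pick's theorem gives I = A − B/2 + 1 = 12.5 − 3/2 + 1 = 12.

12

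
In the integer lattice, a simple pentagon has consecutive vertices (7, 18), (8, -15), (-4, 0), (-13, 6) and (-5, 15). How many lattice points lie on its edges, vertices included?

The number of boundary lattice points is Σ gcd(|Δx|,|Δy|) = gcd(1,33) + gcd(12,15) + gcd(9,6) + gcd(8,9) + gcd(12,3) = 1+3+3+1+3 = 11.

11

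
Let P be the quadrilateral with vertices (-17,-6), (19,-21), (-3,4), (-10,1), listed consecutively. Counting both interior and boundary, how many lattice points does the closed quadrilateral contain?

Using the shoelace formula, 2A = |((-17)·(-21) − 19·(-6)) + (19·4 − (-3)·(-21)) + ((-3)·1 − (-10)·4) + ((-10)·(-6) − (-17)·1)| = 598, so the area is 299.
Along each edge there are gcd(|Δx|,|Δy|)+1 lattice points, so counting each shared vertex once the boundary has gcd(36,15) + gcd(22,25) + gcd(7,3) + gcd(7,7) = 3+1+1+7 = 12.
Pick's theorem gives I = A − B/2 + 1 = 299 − 12/2 + 1 = 294, so the closed region contains I + B = 294 + 12 = 306 lattice points.

306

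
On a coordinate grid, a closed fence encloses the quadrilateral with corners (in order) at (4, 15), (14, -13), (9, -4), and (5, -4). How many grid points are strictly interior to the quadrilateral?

60

The shoelace formula gives twice the area as |(4·(-13) − 14·15) + (14·(-4) − 9·(-13)) + (9·(-4) − 5·(-4)) + (5·15 − 4·(-4))| = 126, so the area is 63.
Along each edge there are gcd(|Δx|,|Δy|)+1 lattice points, so counting each shared vertex once the boundary has gcd(10,28) + gcd(5,9) + gcd(4,0) + gcd(1,19) = 2+1+4+1 = 8.
By Pick's theorem A = I + B/2 − 1, so I = 63 − 8/2 + 1 = 60.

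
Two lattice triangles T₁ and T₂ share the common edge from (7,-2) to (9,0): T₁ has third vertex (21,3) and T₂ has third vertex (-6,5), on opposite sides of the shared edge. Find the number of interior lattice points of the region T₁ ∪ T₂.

25

The union is the simple quadrilateral with vertices (7,-2), (21,3), (9,0), (-6,5) in order.
By the shoelace formula, twice the signed area is |[7·3 − 21·(-2)] + [21·0 − 9·3] + [9·5 − (-6)·0] + [(-6)·(-2) − 7·5]| = 58, so the area is 29.
Summing gcd(|Δx|,|Δy|) over the edges gives the boundary count: gcd(14,5) + gcd(12,3) + gcd(15,5) + gcd(13,7) = 1+3+5+1 = 10.
By Pick's theorem I = A − B/2 + 1 = 29 − 10/2 + 1 = 25.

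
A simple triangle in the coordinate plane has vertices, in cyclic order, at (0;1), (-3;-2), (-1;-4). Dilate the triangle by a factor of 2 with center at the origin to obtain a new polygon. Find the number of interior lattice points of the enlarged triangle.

19

The shoelace formula gives twice the area as |(0·(-2) − (-3)·1) + ((-3)·(-4) − (-1)·(-2)) + ((-1)·1 − 0·(-4))| = 12, so the area is 6.
Summing gcd(|Δx|,|Δy|) over the edges gives the boundary count: gcd(3,3) + gcd(2,2) + gcd(1,5) = 3+2+1 = 6.
Scaling by 2 multiplies the area by 2² = 4 (so the new area is 24) and multiplies the boundary lattice-point count by 2, giving 12.
By Pick's theorem, the interior count of the dilated polygon is 24 − 12/2 + 1 = 19.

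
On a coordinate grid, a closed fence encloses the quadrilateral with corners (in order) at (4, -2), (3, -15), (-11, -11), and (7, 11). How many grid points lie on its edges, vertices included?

6

Summing gcd(|Δx|,|Δy|) over the edges gives the boundary count: gcd(1,13) + gcd(14,4) + gcd(18,22) + gcd(3,13) = 1+2+2+1 = 6.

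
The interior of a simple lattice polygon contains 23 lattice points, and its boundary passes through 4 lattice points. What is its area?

By Pick's theorem, A = I + B/2 − 1 = 23 + 4/2 − 1 = 24.

24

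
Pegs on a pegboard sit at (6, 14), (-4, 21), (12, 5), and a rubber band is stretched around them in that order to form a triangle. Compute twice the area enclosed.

The shoelace formula gives twice the area as |[6·21 − (-4)·14] + [(-4)·5 − 12·21] + [12·14 − 6·5]| = 48, so the area is 24.

48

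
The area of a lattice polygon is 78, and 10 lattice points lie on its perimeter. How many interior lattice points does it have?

Pick's theorem A = I + B/2 − 1 rearranges to I = A − B/2 + 1 = 78 − 10/2 + 1 = 74.

74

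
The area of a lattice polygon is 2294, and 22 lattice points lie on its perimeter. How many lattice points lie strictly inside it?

Pick's theorem A = I + B/2 − 1 rearranges to I = A − B/2 + 1 = 2294 − 22/2 + 1 = 2284.

2284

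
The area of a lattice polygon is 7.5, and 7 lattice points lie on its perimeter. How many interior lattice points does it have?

5

From Pick's theorem, I = A − B/2 + 1 = 7.5 − 7/2 + 1 = 5.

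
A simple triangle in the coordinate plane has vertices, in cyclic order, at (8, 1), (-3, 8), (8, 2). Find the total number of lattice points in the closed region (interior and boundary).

8

By the shoelace formula, twice the signed area is |(8·8 − (-3)·1) + ((-3)·2 − 8·8) + (8·1 − 8·2)| = 11, so the area is 11/2.
Along each edge there are gcd(|Δx|,|Δy|)+1 lattice points, so counting each shared vertex once the boundary has gcd(11,7) + gcd(11,6) + gcd(0,1) = 1+1+1 = 3.
Pick's theorem gives I = A − B/2 + 1 = 11/2 − 3/2 + 1 = 5, so the closed region contains I + B = 5 + 3 = 8 lattice points.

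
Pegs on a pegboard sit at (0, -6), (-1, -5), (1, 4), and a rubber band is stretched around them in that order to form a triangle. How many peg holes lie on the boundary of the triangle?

The number of boundary lattice points is Σ gcd(|Δx|,|Δy|) = gcd(1,1) + gcd(2,9) + gcd(1,10) = 1+1+1 = 3.

3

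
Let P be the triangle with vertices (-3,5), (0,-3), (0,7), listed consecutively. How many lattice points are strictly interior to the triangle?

10

By the shoelace formula, twice the signed area is |[(-3)·(-3) − 0·5] + [0·7 − 0·(-3)] + [0·5 − (-3)·7]| = 30, so the area is 15.
Along each edge there are gcd(|Δx|,|Δy|)+1 lattice points, so counting each shared vertex once the boundary has gcd(3,8) + gcd(0,10) + gcd(3,2) = 1+10+1 = 12.
By Pick's theorem A = I + B/2 − 1, so I = 15 − 12/2 + 1 = 10.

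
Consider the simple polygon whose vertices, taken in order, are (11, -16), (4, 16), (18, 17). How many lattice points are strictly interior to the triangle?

By the shoelace formula, twice the signed area is |[11·16 − 4·(-16)] + [4·17 − 18·16] + [18·(-16) − 11·17]| = 455, so the area is 455/2.
Summing gcd(|Δx|,|Δy|) over the edges gives the boundary count: gcd(7,32) + gcd(14,1) + gcd(7,33) = 1+1+1 = 3.
By Pick's theorem A = I + B/2 − 1, so I = 455/2 − 3/2 + 1 = 227.

227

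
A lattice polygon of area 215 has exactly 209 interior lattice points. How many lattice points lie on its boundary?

Pick's theorem gives A = I + B/2 − 1, so B = 2(A − I + 1) = 2(215 − 209 + 1) = 14.

14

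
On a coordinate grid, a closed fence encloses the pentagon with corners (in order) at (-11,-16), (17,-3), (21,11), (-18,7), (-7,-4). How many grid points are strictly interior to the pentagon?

536

By the shoelace formula, twice the signed area is |[(-11)·(-3) − 17·(-16)] + [17·11 − 21·(-3)] + [21·7 − (-18)·11] + [(-18)·(-4) − (-7)·7] + [(-7)·(-16) − (-11)·(-4)]| = 1089, so the area is 1089/2.
Summing gcd(|Δx|,|Δy|) over the edges gives the boundary count: gcd(28,13) + gcd(4,14) + gcd(39,4) + gcd(11,11) + gcd(4,12) = 1+2+1+11+4 = 19.
By Pick's theorem A = I + B/2 − 1, so I = 1089/2 − 19/2 + 1 = 536.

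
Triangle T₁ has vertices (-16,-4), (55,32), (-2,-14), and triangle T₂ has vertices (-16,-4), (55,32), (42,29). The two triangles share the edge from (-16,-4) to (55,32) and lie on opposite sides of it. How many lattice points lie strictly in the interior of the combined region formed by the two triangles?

733

The union is the simple quadrilateral with vertices (-16,-4), (-2,-14), (55,32), (42,29) in order.
Using the shoelace formula, 2A = |((-16)·(-14) − (-2)·(-4)) + ((-2)·32 − 55·(-14)) + (55·29 − 42·32) + (42·(-4) − (-16)·29)| = 1469, so the area is 734.5.
Summing gcd(|Δx|,|Δy|) over the edges gives the boundary count: gcd(14,10) + gcd(57,46) + gcd(13,3) + gcd(58,33) = 2+1+1+1 = 5.
By Pick's theorem I = A − B/2 + 1 = 734.5 − 5/2 + 1 = 733.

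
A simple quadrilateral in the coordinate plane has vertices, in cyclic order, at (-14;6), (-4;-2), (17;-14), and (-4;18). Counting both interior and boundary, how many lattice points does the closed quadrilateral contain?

315

The shoelace formula gives twice the area as |[(-14)·(-2) − (-4)·6] + [(-4)·(-14) − 17·(-2)] + [17·18 − (-4)·(-14)] + [(-4)·6 − (-14)·18]| = 620, so the area is 310.
Along each edge there are gcd(|Δx|,|Δy|)+1 lattice points, so counting each shared vertex once the boundary has gcd(10,8) + gcd(21,12) + gcd(21,32) + gcd(10,12) = 2+3+1+2 = 8.
Pick's theorem gives I = A − B/2 + 1 = 310 − 8/2 + 1 = 307, so the closed region contains I + B = 307 + 8 = 315 lattice points.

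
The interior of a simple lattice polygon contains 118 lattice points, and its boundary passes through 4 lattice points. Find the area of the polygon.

By Pick's theorem, A = I + B/2 − 1 = 118 + 4/2 − 1 = 119.

119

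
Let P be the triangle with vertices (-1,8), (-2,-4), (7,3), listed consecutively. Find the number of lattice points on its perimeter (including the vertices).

The number of boundary lattice points is Σ gcd(|Δx|,|Δy|) = gcd(1,12) + gcd(9,7) + gcd(8,5) = 1+1+1 = 3.

3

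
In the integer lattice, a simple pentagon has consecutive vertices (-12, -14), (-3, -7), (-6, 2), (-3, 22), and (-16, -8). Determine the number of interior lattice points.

The shoelace formula gives twice the area as |[(-12)·(-7) − (-3)·(-14)] + [(-3)·2 − (-6)·(-7)] + [(-6)·22 − (-3)·2] + [(-3)·(-8) − (-16)·22] + [(-16)·(-14) − (-12)·(-8)]| = 372, so the area is 186.
Summing gcd(|Δx|,|Δy|) over the edges gives the boundary count: gcd(9,7) + gcd(3,9) + gcd(3,20) + gcd(13,30) + gcd(4,6) = 1+3+1+1+2 = 8.
By Pick's theorem A = I + B/2 − 1, so I = 186 − 8/2 + 1 = 183.

183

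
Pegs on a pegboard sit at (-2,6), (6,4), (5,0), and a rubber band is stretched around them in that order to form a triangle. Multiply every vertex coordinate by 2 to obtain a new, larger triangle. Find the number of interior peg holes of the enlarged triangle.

65

By the shoelace formula, twice the signed area is |((-2)·4 − 6·6) + (6·0 − 5·4) + (5·6 − (-2)·0)| = 34, so the area is 17.
Along each edge there are gcd(|Δx|,|Δy|)+1 lattice points, so counting each shared vertex once the boundary has gcd(8,2) + gcd(1,4) + gcd(7,6) = 2+1+1 = 4.
Scaling by 2 multiplies the area by 2² = 4 (so the new area is 68) and multiplies the boundary lattice-point count by 2, giving 8.
By Pick's theorem, the interior count of the dilated polygon is 68 − 8/2 + 1 = 65.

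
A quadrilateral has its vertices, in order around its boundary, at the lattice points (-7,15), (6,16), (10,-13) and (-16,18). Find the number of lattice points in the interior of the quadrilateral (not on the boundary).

289

By the shoelace formula, twice the signed area is |((-7)·16 − 6·15) + (6·(-13) − 10·16) + (10·18 − (-16)·(-13)) + ((-16)·15 − (-7)·18)| = 582, so the area is 291.
Along each edge there are gcd(|Δx|,|Δy|)+1 lattice points, so counting each shared vertex once the boundary has gcd(13,1) + gcd(4,29) + gcd(26,31) + gcd(9,3) = 1+1+1+3 = 6.
Pick's theorem gives I = A − B/2 + 1 = 291 − 6/2 + 1 = 289.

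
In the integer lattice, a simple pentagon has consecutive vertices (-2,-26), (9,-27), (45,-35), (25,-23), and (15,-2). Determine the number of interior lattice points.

Using the shoelace formula, 2A = |[(-2)·(-27) − 9·(-26)] + [9·(-35) − 45·(-27)] + [45·(-23) − 25·(-35)] + [25·(-2) − 15·(-23)] + [15·(-26) − (-2)·(-2)]| = 929, so the area is 929/2.
Along each edge there are gcd(|Δx|,|Δy|)+1 lattice points, so counting each shared vertex once the boundary has gcd(11,1) + gcd(36,8) + gcd(20,12) + gcd(10,21) + gcd(17,24) = 1+4+4+1+1 = 11.
Pick's theorem gives I = A − B/2 + 1 = 929/2 − 11/2 + 1 = 460.

460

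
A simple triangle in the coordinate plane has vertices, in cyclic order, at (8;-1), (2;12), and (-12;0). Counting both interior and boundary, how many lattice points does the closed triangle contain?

By the shoelace formula, twice the signed area is |(8·12 − 2·(-1)) + (2·0 − (-12)·12) + ((-12)·(-1) − 8·0)| = 254, so the area is 127.
Along each edge there are gcd(|Δx|,|Δy|)+1 lattice points, so counting each shared vertex once the boundary has gcd(6,13) + gcd(14,12) + gcd(20,1) = 1+2+1 = 4.
Pick's theorem gives I = A − B/2 + 1 = 127 − 4/2 + 1 = 126, so the closed region contains I + B = 126 + 4 = 130 lattice points.

130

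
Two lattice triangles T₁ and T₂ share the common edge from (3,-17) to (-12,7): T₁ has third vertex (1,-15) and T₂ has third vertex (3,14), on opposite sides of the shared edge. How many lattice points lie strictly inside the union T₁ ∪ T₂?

225

The union is the simple quadrilateral with vertices (3,-17), (1,-15), (-12,7), (3,14) in order.
The shoelace formula gives twice the area as |(3·(-15) − 1·(-17)) + (1·7 − (-12)·(-15)) + ((-12)·14 − 3·7) + (3·(-17) − 3·14)| = 483, so the area is 483/2.
The number of boundary lattice points is Σ gcd(|Δx|,|Δy|) = gcd(2,2) + gcd(13,22) + gcd(15,7) + gcd(0,31) = 2+1+1+31 = 35.
By Pick's theorem I = A − B/2 + 1 = 483/2 − 35/2 + 1 = 225.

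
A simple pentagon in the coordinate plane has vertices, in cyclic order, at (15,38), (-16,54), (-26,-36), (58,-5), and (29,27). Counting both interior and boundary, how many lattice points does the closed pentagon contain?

By the shoelace formula, twice the signed area is |[15·54 − (-16)·38] + [(-16)·(-36) − (-26)·54] + [(-26)·(-5) − 58·(-36)] + [58·27 − 29·(-5)] + [29·38 − 15·27]| = 8024, so the area is 4012.
Summing gcd(|Δx|,|Δy|) over the edges gives the boundary count: gcd(31,16) + gcd(10,90) + gcd(84,31) + gcd(29,32) + gcd(14,11) = 1+10+1+1+1 = 14.
Pick's theorem gives I = A − B/2 + 1 = 4012 − 14/2 + 1 = 4006, so the closed region contains I + B = 4006 + 14 = 4020 lattice points.

4020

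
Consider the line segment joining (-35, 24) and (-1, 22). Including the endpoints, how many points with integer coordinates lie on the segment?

3

The number of lattice points on a segment between lattice points is gcd(|Δx|,|Δy|) + 1 = gcd(34,2) + 1 = 2 + 1 = 3.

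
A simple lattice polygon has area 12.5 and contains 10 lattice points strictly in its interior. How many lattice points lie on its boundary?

7

Pick's theorem gives A = I + B/2 − 1, so B = 2(A − I + 1) = 2(12.5 − 10 + 1) = 7.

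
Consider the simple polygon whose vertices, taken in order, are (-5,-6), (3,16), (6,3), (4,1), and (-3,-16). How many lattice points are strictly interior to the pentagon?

136

By the shoelace formula, twice the signed area is |[(-5)·16 − 3·(-6)] + [3·3 − 6·16] + [6·1 − 4·3] + [4·(-16) − (-3)·1] + [(-3)·(-6) − (-5)·(-16)]| = 278, so the area is 139.
Along each edge there are gcd(|Δx|,|Δy|)+1 lattice points, so counting each shared vertex once the boundary has gcd(8,22) + gcd(3,13) + gcd(2,2) + gcd(7,17) + gcd(2,10) = 2+1+2+1+2 = 8.
By Pick's theorem A = I + B/2 − 1, so I = 139 − 8/2 + 1 = 136.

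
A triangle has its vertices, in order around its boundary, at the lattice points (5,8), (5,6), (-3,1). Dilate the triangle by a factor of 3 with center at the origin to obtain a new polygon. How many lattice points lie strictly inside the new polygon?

Using the shoelace formula, 2A = |[5·6 − 5·8] + [5·1 − (-3)·6] + [(-3)·8 − 5·1]| = 16, so the area is 8.
Summing gcd(|Δx|,|Δy|) over the edges gives the boundary count: gcd(0,2) + gcd(8,5) + gcd(8,7) = 2+1+1 = 4.
Scaling by 3 multiplies the area by 3² = 9 (so the new area is 72) and multiplies the boundary lattice-point count by 3, giving 12.
By Pick's theorem, the interior count of the dilated polygon is 72 − 12/2 + 1 = 67.

67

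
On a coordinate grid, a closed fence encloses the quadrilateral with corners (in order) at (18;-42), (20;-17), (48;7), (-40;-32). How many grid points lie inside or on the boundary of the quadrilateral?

The shoelace formula gives twice the area as |[18·(-17) − 20·(-42)] + [20·7 − 48·(-17)] + [48·(-32) − (-40)·7] + [(-40)·(-42) − 18·(-32)]| = 2490, so the area is 1245.
The number of boundary lattice points is Σ gcd(|Δx|,|Δy|) = gcd(2,25) + gcd(28,24) + gcd(88,39) + gcd(58,10) = 1+4+1+2 = 8.
Pick's theorem gives I = A − B/2 + 1 = 1245 − 8/2 + 1 = 1242, so the closed region contains I + B = 1242 + 8 = 1250 lattice points.

1250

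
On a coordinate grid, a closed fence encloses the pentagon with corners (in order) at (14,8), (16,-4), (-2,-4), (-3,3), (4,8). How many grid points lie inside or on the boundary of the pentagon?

Using the shoelace formula, 2A = |(14·(-4) − 16·8) + (16·(-4) − (-2)·(-4)) + ((-2)·3 − (-3)·(-4)) + ((-3)·8 − 4·3) + (4·8 − 14·8)| = 390, so the area is 195.
Summing gcd(|Δx|,|Δy|) over the edges gives the boundary count: gcd(2,12) + gcd(18,0) + gcd(1,7) + gcd(7,5) + gcd(10,0) = 2+18+1+1+10 = 32.
Pick's theorem gives I = A − B/2 + 1 = 195 − 32/2 + 1 = 180, so the closed region contains I + B = 180 + 32 = 212 lattice points.

212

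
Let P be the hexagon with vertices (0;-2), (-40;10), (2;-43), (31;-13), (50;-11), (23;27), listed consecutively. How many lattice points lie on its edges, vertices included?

The number of boundary lattice points is Σ gcd(|Δx|,|Δy|) = gcd(40,12) + gcd(42,53) + gcd(29,30) + gcd(19,2) + gcd(27,38) + gcd(23,29) = 4+1+1+1+1+1 = 9.

9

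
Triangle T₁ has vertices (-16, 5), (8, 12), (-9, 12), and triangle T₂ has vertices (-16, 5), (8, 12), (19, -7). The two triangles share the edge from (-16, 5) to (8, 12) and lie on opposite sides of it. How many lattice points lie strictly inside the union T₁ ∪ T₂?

The union is the simple quadrilateral with vertices (-16, 5), (-9, 12), (8, 12), (19, -7) in order.
The shoelace formula gives twice the area as |((-16)·12 − (-9)·5) + ((-9)·12 − 8·12) + (8·(-7) − 19·12) + (19·5 − (-16)·(-7))| = 652, so the area is 326.
Summing gcd(|Δx|,|Δy|) over the edges gives the boundary count: gcd(7,7) + gcd(17,0) + gcd(11,19) + gcd(35,12) = 7+17+1+1 = 26.
By Pick's theorem I = A − B/2 + 1 = 326 − 26/2 + 1 = 314.

314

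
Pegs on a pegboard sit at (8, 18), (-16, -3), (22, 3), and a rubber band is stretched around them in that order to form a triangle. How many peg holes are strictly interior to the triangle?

Using the shoelace formula, 2A = |(8·(-3) − (-16)·18) + ((-16)·3 − 22·(-3)) + (22·18 − 8·3)| = 654, so the area is 327.
The number of boundary lattice points is Σ gcd(|Δx|,|Δy|) = gcd(24,21) + gcd(38,6) + gcd(14,15) = 3+2+1 = 6.
By Pick's theorem A = I + B/2 − 1, so I = 327 − 6/2 + 1 = 325.

325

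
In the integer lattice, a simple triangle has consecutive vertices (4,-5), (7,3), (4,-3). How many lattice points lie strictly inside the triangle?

Using the shoelace formula, 2A = |(4·3 − 7·(-5)) + (7·(-3) − 4·3) + (4·(-5) − 4·(-3))| = 6, so the area is 3.
Summing gcd(|Δx|,|Δy|) over the edges gives the boundary count: gcd(3,8) + gcd(3,6) + gcd(0,2) = 1+3+2 = 6.
By Pick's theorem A = I + B/2 − 1, so I = 3 − 6/2 + 1 = 1.

1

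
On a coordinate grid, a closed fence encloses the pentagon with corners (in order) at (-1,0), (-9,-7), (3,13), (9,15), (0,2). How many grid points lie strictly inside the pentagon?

By the shoelace formula, twice the signed area is |((-1)·(-7) − (-9)·0) + ((-9)·13 − 3·(-7)) + (3·15 − 9·13) + (9·2 − 0·15) + (0·0 − (-1)·2)| = 141, so the area is 141/2.
Summing gcd(|Δx|,|Δy|) over the edges gives the boundary count: gcd(8,7) + gcd(12,20) + gcd(6,2) + gcd(9,13) + gcd(1,2) = 1+4+2+1+1 = 9.
By Pick's theorem A = I + B/2 − 1, so I = 141/2 − 9/2 + 1 = 67.

67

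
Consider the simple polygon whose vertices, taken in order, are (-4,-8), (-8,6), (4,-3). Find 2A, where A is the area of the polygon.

The shoelace formula gives twice the area as |[(-4)·6 − (-8)·(-8)] + [(-8)·(-3) − 4·6] + [4·(-8) − (-4)·(-3)]| = 132, so the area is 66.

132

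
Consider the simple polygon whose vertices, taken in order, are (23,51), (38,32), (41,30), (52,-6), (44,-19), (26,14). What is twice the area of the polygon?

1790

By the shoelace formula, twice the signed area is |(23·32 − 38·51) + (38·30 − 41·32) + (41·(-6) − 52·30) + (52·(-19) − 44·(-6)) + (44·14 − 26·(-19)) + (26·51 − 23·14)| = 1790, so the area is 895.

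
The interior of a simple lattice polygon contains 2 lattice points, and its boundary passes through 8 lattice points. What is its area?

By Pick's theorem, A = I + B/2 − 1 = 2 + 8/2 − 1 = 5.

5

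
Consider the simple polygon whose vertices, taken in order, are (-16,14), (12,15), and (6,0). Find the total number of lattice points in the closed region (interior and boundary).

211

Using the shoelace formula, 2A = |[(-16)·15 − 12·14] + [12·0 − 6·15] + [6·14 − (-16)·0]| = 414, so the area is 207.
Summing gcd(|Δx|,|Δy|) over the edges gives the boundary count: gcd(28,1) + gcd(6,15) + gcd(22,14) = 1+3+2 = 6.
Pick's theorem gives I = A − B/2 + 1 = 207 − 6/2 + 1 = 205, so the closed region contains I + B = 205 + 6 = 211 lattice points.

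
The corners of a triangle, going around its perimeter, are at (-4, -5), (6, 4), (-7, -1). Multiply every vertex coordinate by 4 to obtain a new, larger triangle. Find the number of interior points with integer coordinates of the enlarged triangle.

Using the shoelace formula, 2A = |((-4)·4 − 6·(-5)) + (6·(-1) − (-7)·4) + ((-7)·(-5) − (-4)·(-1))| = 67, so the area is 67/2.
The number of boundary lattice points is Σ gcd(|Δx|,|Δy|) = gcd(10,9) + gcd(13,5) + gcd(3,4) = 1+1+1 = 3.
Scaling by 4 multiplies the area by 4² = 16 (so the new area is 536) and multiplies the boundary lattice-point count by 4, giving 12.
By Pick's theorem, the interior count of the dilated polygon is 536 − 12/2 + 1 = 531.

531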